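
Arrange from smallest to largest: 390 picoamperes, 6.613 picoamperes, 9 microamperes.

6.613 picoamperes < 390 picoamperes < 9 microamperes

390 picoamperes = 0.00000000039 amperes
6.613 picoamperes = 0.000000000006613 amperes
9 microamperes = 0.000009 amperes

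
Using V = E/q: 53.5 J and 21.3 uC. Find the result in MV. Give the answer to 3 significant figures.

(53.5) / (21.3 × 10⁻⁶) = 2.5117 × 10⁶ V

2.51 MV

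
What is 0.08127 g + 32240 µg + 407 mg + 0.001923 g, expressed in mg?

522.433 mg

In mg:
  0.08127 g = 0.08127e3 mg = 81.27
  32240 µg = 32240e-3 mg = 32.24
  407 mg → 407
  0.001923 g = 0.001923e3 mg = 1.923
Sum: 81.27 + 32.24 + 407 + 1.923 = 522.433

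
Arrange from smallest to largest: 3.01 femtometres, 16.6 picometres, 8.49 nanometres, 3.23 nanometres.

3.01 femtometres = 0.00000000000000301 metres
16.6 picometres = 0.0000000000166 metres
8.49 nanometres = 0.00000000849 metres
3.23 nanometres = 0.00000000323 metres

3.01 femtometres < 16.6 picometres < 3.23 nanometres < 8.49 nanometres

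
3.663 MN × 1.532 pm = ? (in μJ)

3.663 × 10⁶ × 1.532 × 10⁻¹² = 5.611716 × 10⁻⁶ J

5.611716 μJ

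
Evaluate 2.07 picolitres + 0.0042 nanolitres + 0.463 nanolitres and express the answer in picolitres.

469.27 picolitres

In picolitres:
  2.07 picolitres → 2.07
  0.0042 nanolitres = 0.0042 × 10^3 picolitres = 4.2
  0.463 nanolitres = 0.463 × 10^3 picolitres = 463
Sum: 2.07 + 4.2 + 463 = 469.27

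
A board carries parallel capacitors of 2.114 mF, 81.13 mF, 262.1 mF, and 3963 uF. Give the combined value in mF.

349.307 mF

In mF:
  2.114 mF → 2.114
  81.13 mF → 81.13
  262.1 mF → 262.1
  3963 uF = 3963 × 10^-3 mF = 3.963
Sum: 2.114 + 81.13 + 262.1 + 3.963 = 349.307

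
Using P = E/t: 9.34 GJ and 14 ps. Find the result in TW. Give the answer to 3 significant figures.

667000000 TW

(9.34e9) / (14e-12) = 0.66714e21 W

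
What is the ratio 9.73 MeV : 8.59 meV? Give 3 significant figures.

(9.73 × 10⁶) / (8.59 × 10⁻³) = 1.133 × 10⁹

1130000000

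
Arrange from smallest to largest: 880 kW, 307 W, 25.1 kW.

880 kW = 880000 W
307 W = 307 W
25.1 kW = 25100 W

307 W < 25.1 kW < 880 kW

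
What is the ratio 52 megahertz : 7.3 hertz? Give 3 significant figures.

(52e6) / (7.3) = 7.123e6

7120000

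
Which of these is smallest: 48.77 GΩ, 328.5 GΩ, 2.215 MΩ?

2.215 MΩ

48.77 GΩ = 48770000000 Ω
328.5 GΩ = 328500000000 Ω
2.215 MΩ = 2215000 Ω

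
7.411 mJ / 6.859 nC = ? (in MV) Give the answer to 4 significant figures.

1.080 MV

(7.411 × 10^-3) / (6.859 × 10^-9) = 1.08048 × 10^6 V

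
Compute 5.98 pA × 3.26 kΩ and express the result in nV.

5.98 × 10⁻¹² × 3.26 × 10³ = 19.4948 × 10⁻⁹ V

19.4948 nV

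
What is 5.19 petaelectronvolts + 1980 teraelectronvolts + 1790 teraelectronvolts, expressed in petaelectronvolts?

8.96 petaelectronvolts

In petaelectronvolts:
  5.19 petaelectronvolts → 5.19
  1980 teraelectronvolts = 1980 × 10^-3 petaelectronvolts = 1.98
  1790 teraelectronvolts = 1790 × 10^-3 petaelectronvolts = 1.79
Sum: 5.19 + 1.98 + 1.79 = 8.96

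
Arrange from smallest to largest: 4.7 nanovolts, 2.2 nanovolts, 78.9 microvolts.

2.2 nanovolts < 4.7 nanovolts < 78.9 microvolts

4.7 nanovolts = 0.0000000047 volts
2.2 nanovolts = 0.0000000022 volts
78.9 microvolts = 0.0000789 volts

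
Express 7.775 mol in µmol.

(no prefix) = 1e0, micro = 1e-6; factor is 1e6.
7.775 × 1e6 = 7775000

7775000 µmol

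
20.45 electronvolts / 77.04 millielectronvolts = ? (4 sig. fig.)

(20.45) / (77.04e-3) = 0.26545e3

265.4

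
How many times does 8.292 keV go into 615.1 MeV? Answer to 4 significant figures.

(615.1e6) / (8.292e3) = 74.18e3

74180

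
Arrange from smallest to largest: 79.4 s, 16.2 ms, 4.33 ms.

79.4 s = 79.4 s
16.2 ms = 0.0162 s
4.33 ms = 0.00433 s

4.33 ms < 16.2 ms < 79.4 s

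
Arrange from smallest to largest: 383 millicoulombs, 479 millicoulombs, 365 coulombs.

383 millicoulombs = 0.383 coulombs
479 millicoulombs = 0.479 coulombs
365 coulombs = 365 coulombs

383 millicoulombs < 479 millicoulombs < 365 coulombs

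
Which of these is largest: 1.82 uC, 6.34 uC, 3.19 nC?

6.34 uC

1.82 uC = 0.00000182 C
6.34 uC = 0.00000634 C
3.19 nC = 0.00000000319 C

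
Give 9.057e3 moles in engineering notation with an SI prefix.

9.057 kilomoles

= 9.057e3 moles; 1e3 is kilo.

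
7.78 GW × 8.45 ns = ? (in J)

65.741 J

7.78 × 10^9 × 8.45 × 10^-9 = 65.741 J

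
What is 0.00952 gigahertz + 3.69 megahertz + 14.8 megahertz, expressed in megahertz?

In megahertz:
  0.00952 gigahertz = 0.00952 × 10^3 megahertz = 9.52
  3.69 megahertz → 3.69
  14.8 megahertz → 14.8
Sum: 9.52 + 3.69 + 14.8 = 28.01

28.01 megahertz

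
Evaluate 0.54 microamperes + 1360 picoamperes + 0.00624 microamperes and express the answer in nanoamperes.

547.6 nanoamperes

In nanoamperes:
  0.54 microamperes = 0.54 × 10^3 nanoamperes = 540
  1360 picoamperes = 1360 × 10^-3 nanoamperes = 1.36
  0.00624 microamperes = 0.00624 × 10^3 nanoamperes = 6.24
Sum: 540 + 1.36 + 6.24 = 547.6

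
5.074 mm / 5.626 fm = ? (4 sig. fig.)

(5.074e-3) / (5.626e-15) = 0.90188e12

901900000000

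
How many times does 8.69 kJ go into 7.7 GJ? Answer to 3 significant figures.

(7.7e9) / (8.69e3) = 0.8861e6

886000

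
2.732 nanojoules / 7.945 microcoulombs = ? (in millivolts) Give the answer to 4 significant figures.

(2.732 × 10^-9) / (7.945 × 10^-6) = 0.343864 × 10^-3 V

0.3439 millivolts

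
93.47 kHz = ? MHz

0.09347 MHz

kilo = 1e3, mega = 1e6; factor is 1e-3.
93.47 × 1e-3 = 0.09347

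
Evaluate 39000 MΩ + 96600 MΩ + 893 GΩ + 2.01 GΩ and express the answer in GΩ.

1030.61 GΩ

In GΩ:
  39000 MΩ = 39000 × 10⁻³ GΩ = 39
  96600 MΩ = 96600 × 10⁻³ GΩ = 96.6
  893 GΩ → 893
  2.01 GΩ → 2.01
Sum: 39 + 96.6 + 893 + 2.01 = 1030.61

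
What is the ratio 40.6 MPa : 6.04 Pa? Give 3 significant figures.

6720000

(40.6 × 10^6) / (6.04) = 6.722 × 10^6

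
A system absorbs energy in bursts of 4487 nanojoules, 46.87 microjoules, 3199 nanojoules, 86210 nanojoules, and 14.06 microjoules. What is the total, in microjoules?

154.826 microjoules

In microjoules:
  4487 nanojoules = 4487 × 10^-3 microjoules = 4.487
  46.87 microjoules → 46.87
  3199 nanojoules = 3199 × 10^-3 microjoules = 3.199
  86210 nanojoules = 86210 × 10^-3 microjoules = 86.21
  14.06 microjoules → 14.06
Sum: 4.487 + 46.87 + 3.199 + 86.21 + 14.06 = 154.826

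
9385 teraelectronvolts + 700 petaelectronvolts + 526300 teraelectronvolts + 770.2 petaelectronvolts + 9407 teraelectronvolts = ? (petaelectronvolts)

2015.292 petaelectronvolts

In petaelectronvolts:
  9385 teraelectronvolts = 9385e-3 petaelectronvolts = 9.385
  700 petaelectronvolts → 700
  526300 teraelectronvolts = 526300e-3 petaelectronvolts = 526.3
  770.2 petaelectronvolts → 770.2
  9407 teraelectronvolts = 9407e-3 petaelectronvolts = 9.407
Sum: 9.385 + 700 + 526.3 + 770.2 + 9.407 = 2015.292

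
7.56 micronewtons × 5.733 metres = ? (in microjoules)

43.34148 microjoules

7.56 × 10^-6 × 5.733 = 43.34148 × 10^-6 J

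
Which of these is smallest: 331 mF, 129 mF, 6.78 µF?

6.78 µF

331 mF = 0.331 F
129 mF = 0.129 F
6.78 µF = 0.00000678 F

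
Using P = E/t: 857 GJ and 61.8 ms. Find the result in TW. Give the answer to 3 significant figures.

13.9 TW

(857 × 10^9) / (61.8 × 10^-3) = 13.867 × 10^12 W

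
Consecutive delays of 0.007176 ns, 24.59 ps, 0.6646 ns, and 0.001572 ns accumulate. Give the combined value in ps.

In ps:
  0.007176 ns = 0.007176 × 10³ ps = 7.176
  24.59 ps → 24.59
  0.6646 ns = 0.6646 × 10³ ps = 664.6
  0.001572 ns = 0.001572 × 10³ ps = 1.572
Sum: 7.176 + 24.59 + 664.6 + 1.572 = 697.938

697.938 ps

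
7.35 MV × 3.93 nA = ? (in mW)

7.35e6 × 3.93e-9 = 28.8855e-3 W

28.8855 mW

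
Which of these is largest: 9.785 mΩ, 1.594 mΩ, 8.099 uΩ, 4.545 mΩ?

9.785 mΩ

9.785 mΩ = 0.009785 Ω
1.594 mΩ = 0.001594 Ω
8.099 uΩ = 0.000008099 Ω
4.545 mΩ = 0.004545 Ω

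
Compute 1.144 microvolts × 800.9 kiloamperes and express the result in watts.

0.9162296 watts

1.144 × 10⁻⁶ × 800.9 × 10³ = 916.2296 × 10⁻³ W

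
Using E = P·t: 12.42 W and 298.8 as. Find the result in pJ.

0.003711096 pJ

12.42 × 298.8e-18 = 3711.096e-18 J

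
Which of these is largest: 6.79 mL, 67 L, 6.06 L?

6.79 mL = 0.00679 L
67 L = 67 L
6.06 L = 6.06 L

67 L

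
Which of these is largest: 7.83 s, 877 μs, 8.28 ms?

7.83 s = 7.83 s
877 μs = 0.000877 s
8.28 ms = 0.00828 s

7.83 s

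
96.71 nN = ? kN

0.00000000009671 kN

nano = 10⁻⁹, kilo = 10³; factor is 10⁻¹².
96.71 × 10⁻¹² = 0.00000000009671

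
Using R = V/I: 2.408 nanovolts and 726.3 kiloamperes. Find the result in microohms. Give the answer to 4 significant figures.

0.000000003315 microohms

(2.408 × 10^-9) / (726.3 × 10^3) = 0.00331543 × 10^-12 Ω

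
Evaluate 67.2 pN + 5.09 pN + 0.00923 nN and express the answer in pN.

In pN:
  67.2 pN → 67.2
  5.09 pN → 5.09
  0.00923 nN = 0.00923 × 10³ pN = 9.23
Sum: 67.2 + 5.09 + 9.23 = 81.52

81.52 pN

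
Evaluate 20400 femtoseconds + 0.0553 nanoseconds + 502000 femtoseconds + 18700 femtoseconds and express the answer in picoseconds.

596.4 picoseconds

In picoseconds:
  20400 femtoseconds = 20400 × 10^-3 picoseconds = 20.4
  0.0553 nanoseconds = 0.0553 × 10^3 picoseconds = 55.3
  502000 femtoseconds = 502000 × 10^-3 picoseconds = 502
  18700 femtoseconds = 18700 × 10^-3 picoseconds = 18.7
Sum: 20.4 + 55.3 + 502 + 18.7 = 596.4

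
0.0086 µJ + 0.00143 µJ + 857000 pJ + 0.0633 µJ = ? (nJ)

930.33 nJ

In nJ:
  0.0086 µJ = 0.0086 × 10^3 nJ = 8.6
  0.00143 µJ = 0.00143 × 10^3 nJ = 1.43
  857000 pJ = 857000 × 10^-3 nJ = 857
  0.0633 µJ = 0.0633 × 10^3 nJ = 63.3
Sum: 8.6 + 1.43 + 857 + 63.3 = 930.33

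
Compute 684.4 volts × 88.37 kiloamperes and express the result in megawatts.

684.4 × 88.37 × 10^3 = 60480.428 × 10^3 W

60.480428 megawatts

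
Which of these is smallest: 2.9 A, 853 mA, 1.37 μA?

2.9 A = 2.9 A
853 mA = 0.853 A
1.37 μA = 0.00000137 A

1.37 μA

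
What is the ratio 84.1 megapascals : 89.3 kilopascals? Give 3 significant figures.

(84.1e6) / (89.3e3) = 0.9418e3

942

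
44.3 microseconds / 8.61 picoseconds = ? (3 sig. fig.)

(44.3 × 10^-6) / (8.61 × 10^-12) = 5.145 × 10^6

5150000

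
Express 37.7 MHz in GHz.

mega = 10⁶, giga = 10⁹; factor is 10⁻³.
37.7 × 10⁻³ = 0.0377

0.0377 GHz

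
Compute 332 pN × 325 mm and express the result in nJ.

0.1079 nJ

332 × 10⁻¹² × 325 × 10⁻³ = 107900 × 10⁻¹⁵ J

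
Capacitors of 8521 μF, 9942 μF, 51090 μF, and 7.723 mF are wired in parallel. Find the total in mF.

77.276 mF

In mF:
  8521 μF = 8521e-3 mF = 8.521
  9942 μF = 9942e-3 mF = 9.942
  51090 μF = 51090e-3 mF = 51.09
  7.723 mF → 7.723
Sum: 8.521 + 9.942 + 51.09 + 7.723 = 77.276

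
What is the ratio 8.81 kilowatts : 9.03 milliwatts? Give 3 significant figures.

(8.81e3) / (9.03e-3) = 0.9756e6

976000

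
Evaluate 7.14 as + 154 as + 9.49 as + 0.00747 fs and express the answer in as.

178.1 as

In as:
  7.14 as → 7.14
  154 as → 154
  9.49 as → 9.49
  0.00747 fs = 0.00747 × 10³ as = 7.47
Sum: 7.14 + 154 + 9.49 + 7.47 = 178.1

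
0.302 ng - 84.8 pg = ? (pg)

217.2 pg

In pg:
  0.302 ng = 0.302 × 10³ pg = 302
  84.8 pg → 84.8
Difference: 302 - 84.8 = 217.2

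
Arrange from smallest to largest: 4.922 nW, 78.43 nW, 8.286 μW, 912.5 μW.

4.922 nW = 0.000000004922 W
78.43 nW = 0.00000007843 W
8.286 μW = 0.000008286 W
912.5 μW = 0.0009125 W

4.922 nW < 78.43 nW < 8.286 μW < 912.5 μW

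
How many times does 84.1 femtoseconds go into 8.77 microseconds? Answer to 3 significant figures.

(8.77e-6) / (84.1e-15) = 0.1043e9

104000000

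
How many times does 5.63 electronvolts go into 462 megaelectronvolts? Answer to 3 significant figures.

82100000

(462 × 10⁶) / (5.63) = 82.06 × 10⁶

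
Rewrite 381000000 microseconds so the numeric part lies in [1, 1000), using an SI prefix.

381 seconds

= 381 seconds; mantissa already in [1, 1000).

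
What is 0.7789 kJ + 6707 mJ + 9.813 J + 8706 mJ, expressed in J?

804.126 J

In J:
  0.7789 kJ = 0.7789e3 J = 778.9
  6707 mJ = 6707e-3 J = 6.707
  9.813 J → 9.813
  8706 mJ = 8706e-3 J = 8.706
Sum: 778.9 + 6.707 + 9.813 + 8.706 = 804.126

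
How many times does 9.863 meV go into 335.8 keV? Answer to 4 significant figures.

(335.8 × 10^3) / (9.863 × 10^-3) = 34.046 × 10^6

34050000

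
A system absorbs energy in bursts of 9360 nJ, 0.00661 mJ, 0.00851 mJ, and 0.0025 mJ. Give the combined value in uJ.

26.98 uJ

In uJ:
  9360 nJ = 9360 × 10⁻³ uJ = 9.36
  0.00661 mJ = 0.00661 × 10³ uJ = 6.61
  0.00851 mJ = 0.00851 × 10³ uJ = 8.51
  0.0025 mJ = 0.0025 × 10³ uJ = 2.5
Sum: 9.36 + 6.61 + 8.51 + 2.5 = 26.98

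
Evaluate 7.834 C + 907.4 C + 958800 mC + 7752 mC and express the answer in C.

In C:
  7.834 C → 7.834
  907.4 C → 907.4
  958800 mC = 958800e-3 C = 958.8
  7752 mC = 7752e-3 C = 7.752
Sum: 7.834 + 907.4 + 958.8 + 7.752 = 1881.786

1881.786 C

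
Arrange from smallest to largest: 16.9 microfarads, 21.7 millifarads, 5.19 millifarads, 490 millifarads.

16.9 microfarads = 0.0000169 farads
21.7 millifarads = 0.0217 farads
5.19 millifarads = 0.00519 farads
490 millifarads = 0.49 farads

16.9 microfarads < 5.19 millifarads < 21.7 millifarads < 490 millifarads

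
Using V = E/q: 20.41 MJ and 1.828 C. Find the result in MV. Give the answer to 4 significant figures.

(20.41 × 10^6) / (1.828) = 11.1652 × 10^6 V

11.17 MV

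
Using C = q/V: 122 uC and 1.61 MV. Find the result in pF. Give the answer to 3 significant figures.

75.8 pF

(122 × 10⁻⁶) / (1.61 × 10⁶) = 75.776 × 10⁻¹² F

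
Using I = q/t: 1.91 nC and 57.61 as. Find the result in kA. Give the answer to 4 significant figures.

33150 kA

(1.91 × 10⁻⁹) / (57.61 × 10⁻¹⁸) = 0.033154 × 10⁹ A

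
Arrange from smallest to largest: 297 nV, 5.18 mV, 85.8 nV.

297 nV = 0.000000297 V
5.18 mV = 0.00518 V
85.8 nV = 0.0000000858 V

85.8 nV < 297 nV < 5.18 mV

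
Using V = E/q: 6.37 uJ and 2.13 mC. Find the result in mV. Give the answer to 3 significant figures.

(6.37 × 10^-6) / (2.13 × 10^-3) = 2.9906 × 10^-3 V

2.99 mV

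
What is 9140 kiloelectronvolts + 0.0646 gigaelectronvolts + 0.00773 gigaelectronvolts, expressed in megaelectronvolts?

In megaelectronvolts:
  9140 kiloelectronvolts = 9140 × 10⁻³ megaelectronvolts = 9.14
  0.0646 gigaelectronvolts = 0.0646 × 10³ megaelectronvolts = 64.6
  0.00773 gigaelectronvolts = 0.00773 × 10³ megaelectronvolts = 7.73
Sum: 9.14 + 64.6 + 7.73 = 81.47

81.47 megaelectronvolts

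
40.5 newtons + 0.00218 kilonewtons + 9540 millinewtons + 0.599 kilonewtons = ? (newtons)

In newtons:
  40.5 newtons → 40.5
  0.00218 kilonewtons = 0.00218 × 10^3 newtons = 2.18
  9540 millinewtons = 9540 × 10^-3 newtons = 9.54
  0.599 kilonewtons = 0.599 × 10^3 newtons = 599
Sum: 40.5 + 2.18 + 9.54 + 599 = 651.22

651.22 newtons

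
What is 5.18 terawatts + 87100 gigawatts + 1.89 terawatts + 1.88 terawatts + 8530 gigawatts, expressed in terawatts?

104.58 terawatts

In terawatts:
  5.18 terawatts → 5.18
  87100 gigawatts = 87100 × 10^-3 terawatts = 87.1
  1.89 terawatts → 1.89
  1.88 terawatts → 1.88
  8530 gigawatts = 8530 × 10^-3 terawatts = 8.53
Sum: 5.18 + 87.1 + 1.89 + 1.88 + 8.53 = 104.58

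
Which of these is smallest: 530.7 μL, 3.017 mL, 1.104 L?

530.7 μL

530.7 μL = 0.0005307 L
3.017 mL = 0.003017 L
1.104 L = 1.104 L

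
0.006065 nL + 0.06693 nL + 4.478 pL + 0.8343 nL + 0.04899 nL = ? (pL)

960.763 pL

In pL:
  0.006065 nL = 0.006065e3 pL = 6.065
  0.06693 nL = 0.06693e3 pL = 66.93
  4.478 pL → 4.478
  0.8343 nL = 0.8343e3 pL = 834.3
  0.04899 nL = 0.04899e3 pL = 48.99
Sum: 6.065 + 66.93 + 4.478 + 834.3 + 48.99 = 960.763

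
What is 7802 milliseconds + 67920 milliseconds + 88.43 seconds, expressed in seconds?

In seconds:
  7802 milliseconds = 7802e-3 seconds = 7.802
  67920 milliseconds = 67920e-3 seconds = 67.92
  88.43 seconds → 88.43
Sum: 7.802 + 67.92 + 88.43 = 164.152

164.152 seconds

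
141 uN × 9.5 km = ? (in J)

1.3395 J

141e-6 × 9.5e3 = 1339.5e-3 J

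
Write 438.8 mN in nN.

438800000 nN

milli = 1e-3, nano = 1e-9; factor is 1e6.
438.8 × 1e6 = 438800000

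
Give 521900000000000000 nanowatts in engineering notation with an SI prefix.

521.9 megawatts

= 521.9e6 watts; 1e6 is mega.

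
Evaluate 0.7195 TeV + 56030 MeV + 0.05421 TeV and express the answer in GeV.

829.74 GeV

In GeV:
  0.7195 TeV = 0.7195e3 GeV = 719.5
  56030 MeV = 56030e-3 GeV = 56.03
  0.05421 TeV = 0.05421e3 GeV = 54.21
Sum: 719.5 + 56.03 + 54.21 = 829.74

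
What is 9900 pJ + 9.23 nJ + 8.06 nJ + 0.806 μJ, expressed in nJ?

833.19 nJ

In nJ:
  9900 pJ = 9900e-3 nJ = 9.9
  9.23 nJ → 9.23
  8.06 nJ → 8.06
  0.806 μJ = 0.806e3 nJ = 806
Sum: 9.9 + 9.23 + 8.06 + 806 = 833.19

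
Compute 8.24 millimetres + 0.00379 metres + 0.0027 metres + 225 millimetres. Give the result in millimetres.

239.73 millimetres

In millimetres:
  8.24 millimetres → 8.24
  0.00379 metres = 0.00379 × 10^3 millimetres = 3.79
  0.0027 metres = 0.0027 × 10^3 millimetres = 2.7
  225 millimetres → 225
Sum: 8.24 + 3.79 + 2.7 + 225 = 239.73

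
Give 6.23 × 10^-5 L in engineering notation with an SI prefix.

= 62.3 × 10^-6 L; 10^-6 is micro.

62.3 μL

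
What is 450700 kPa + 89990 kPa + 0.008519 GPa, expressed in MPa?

In MPa:
  450700 kPa = 450700 × 10⁻³ MPa = 450.7
  89990 kPa = 89990 × 10⁻³ MPa = 89.99
  0.008519 GPa = 0.008519 × 10³ MPa = 8.519
Sum: 450.7 + 89.99 + 8.519 = 549.209

549.209 MPa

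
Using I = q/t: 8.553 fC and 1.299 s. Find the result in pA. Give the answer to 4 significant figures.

(8.553 × 10⁻¹⁵) / (1.299) = 6.5843 × 10⁻¹⁵ A

0.006584 pA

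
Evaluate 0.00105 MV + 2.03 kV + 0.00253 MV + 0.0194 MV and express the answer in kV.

In kV:
  0.00105 MV = 0.00105 × 10³ kV = 1.05
  2.03 kV → 2.03
  0.00253 MV = 0.00253 × 10³ kV = 2.53
  0.0194 MV = 0.0194 × 10³ kV = 19.4
Sum: 1.05 + 2.03 + 2.53 + 19.4 = 25.01

25.01 kV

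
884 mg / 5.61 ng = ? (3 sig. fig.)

(884 × 10⁻³) / (5.61 × 10⁻⁹) = 157.6 × 10⁶

158000000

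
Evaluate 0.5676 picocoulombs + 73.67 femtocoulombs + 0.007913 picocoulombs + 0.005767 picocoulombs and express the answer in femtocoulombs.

In femtocoulombs:
  0.5676 picocoulombs = 0.5676e3 femtocoulombs = 567.6
  73.67 femtocoulombs → 73.67
  0.007913 picocoulombs = 0.007913e3 femtocoulombs = 7.913
  0.005767 picocoulombs = 0.005767e3 femtocoulombs = 5.767
Sum: 567.6 + 73.67 + 7.913 + 5.767 = 654.95

654.95 femtocoulombs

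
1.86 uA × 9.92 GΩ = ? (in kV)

18.4512 kV

1.86 × 10⁻⁶ × 9.92 × 10⁹ = 18.4512 × 10³ V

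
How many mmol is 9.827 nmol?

0.000009827 mmol

nano = 10⁻⁹, milli = 10⁻³; factor is 10⁻⁶.
9.827 × 10⁻⁶ = 0.000009827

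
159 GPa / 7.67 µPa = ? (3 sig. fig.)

20700000000000000

(159 × 10⁹) / (7.67 × 10⁻⁶) = 20.73 × 10¹⁵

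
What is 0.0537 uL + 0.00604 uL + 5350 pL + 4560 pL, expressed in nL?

In nL:
  0.0537 uL = 0.0537e3 nL = 53.7
  0.00604 uL = 0.00604e3 nL = 6.04
  5350 pL = 5350e-3 nL = 5.35
  4560 pL = 4560e-3 nL = 4.56
Sum: 53.7 + 6.04 + 5.35 + 4.56 = 69.65

69.65 nL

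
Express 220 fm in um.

0.00000022 um

femto = 10^-15, micro = 10^-6; factor is 10^-9.
220 × 10^-9 = 0.00000022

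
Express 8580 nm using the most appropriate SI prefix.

= 8.58e-6 m; 1e-6 is micro.

8.58 um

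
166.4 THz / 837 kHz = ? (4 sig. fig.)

(166.4e12) / (837e3) = 0.19881e9

198800000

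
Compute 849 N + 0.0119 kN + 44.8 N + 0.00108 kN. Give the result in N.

906.78 N

In N:
  849 N → 849
  0.0119 kN = 0.0119 × 10³ N = 11.9
  44.8 N → 44.8
  0.00108 kN = 0.00108 × 10³ N = 1.08
Sum: 849 + 11.9 + 44.8 + 1.08 = 906.78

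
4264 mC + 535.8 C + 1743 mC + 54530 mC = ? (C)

596.337 C

In C:
  4264 mC = 4264 × 10^-3 C = 4.264
  535.8 C → 535.8
  1743 mC = 1743 × 10^-3 C = 1.743
  54530 mC = 54530 × 10^-3 C = 54.53
Sum: 4.264 + 535.8 + 1.743 + 54.53 = 596.337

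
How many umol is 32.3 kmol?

32300000000 umol

kilo = 1e3, micro = 1e-6; factor is 1e9.
32.3 × 1e9 = 32300000000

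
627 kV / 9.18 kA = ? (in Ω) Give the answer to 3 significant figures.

68.3 Ω

(627 × 10^3) / (9.18 × 10^3) = 68.301 Ω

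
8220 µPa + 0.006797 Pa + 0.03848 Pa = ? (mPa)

53.497 mPa

In mPa:
  8220 µPa = 8220 × 10⁻³ mPa = 8.22
  0.006797 Pa = 0.006797 × 10³ mPa = 6.797
  0.03848 Pa = 0.03848 × 10³ mPa = 38.48
Sum: 8.22 + 6.797 + 38.48 = 53.497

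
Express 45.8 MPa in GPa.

0.0458 GPa

mega = 10^6, giga = 10^9; factor is 10^-3.
45.8 × 10^-3 = 0.0458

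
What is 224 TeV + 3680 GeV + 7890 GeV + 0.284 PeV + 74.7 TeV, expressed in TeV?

In TeV:
  224 TeV → 224
  3680 GeV = 3680 × 10^-3 TeV = 3.68
  7890 GeV = 7890 × 10^-3 TeV = 7.89
  0.284 PeV = 0.284 × 10^3 TeV = 284
  74.7 TeV → 74.7
Sum: 224 + 3.68 + 7.89 + 284 + 74.7 = 594.27

594.27 TeV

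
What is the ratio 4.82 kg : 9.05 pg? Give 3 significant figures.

(4.82 × 10^3) / (9.05 × 10^-12) = 0.5326 × 10^15

533000000000000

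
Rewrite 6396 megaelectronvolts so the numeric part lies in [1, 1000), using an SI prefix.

= 6.396 × 10^9 electronvolts; 10^9 is giga.

6.396 gigaelectronvolts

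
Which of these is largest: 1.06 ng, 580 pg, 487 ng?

487 ng

1.06 ng = 0.00000000106 g
580 pg = 0.00000000058 g
487 ng = 0.000000487 g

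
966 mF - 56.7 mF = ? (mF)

In mF:
  966 mF → 966
  56.7 mF → 56.7
Difference: 966 - 56.7 = 909.3

909.3 mF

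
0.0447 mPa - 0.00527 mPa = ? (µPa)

39.43 µPa

In µPa:
  0.0447 mPa = 0.0447 × 10^3 µPa = 44.7
  0.00527 mPa = 0.00527 × 10^3 µPa = 5.27
Difference: 44.7 - 5.27 = 39.43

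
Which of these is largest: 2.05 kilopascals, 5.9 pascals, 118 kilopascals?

2.05 kilopascals = 2050 pascals
5.9 pascals = 5.9 pascals
118 kilopascals = 118000 pascals

118 kilopascals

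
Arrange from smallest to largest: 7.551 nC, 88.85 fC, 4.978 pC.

7.551 nC = 0.000000007551 C
88.85 fC = 0.00000000000008885 C
4.978 pC = 0.000000000004978 C

88.85 fC < 4.978 pC < 7.551 nC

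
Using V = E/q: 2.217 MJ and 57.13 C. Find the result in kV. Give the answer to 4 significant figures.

38.81 kV

(2.217e6) / (57.13) = 0.0388062e6 V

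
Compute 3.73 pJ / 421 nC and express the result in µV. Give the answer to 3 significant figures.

8.86 µV

(3.73 × 10^-12) / (421 × 10^-9) = 0.0088599 × 10^-3 V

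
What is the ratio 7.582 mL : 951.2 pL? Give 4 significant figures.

(7.582e-3) / (951.2e-12) = 0.007971e9

7971000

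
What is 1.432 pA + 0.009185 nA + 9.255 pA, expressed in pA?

19.872 pA

In pA:
  1.432 pA → 1.432
  0.009185 nA = 0.009185 × 10^3 pA = 9.185
  9.255 pA → 9.255
Sum: 1.432 + 9.185 + 9.255 = 19.872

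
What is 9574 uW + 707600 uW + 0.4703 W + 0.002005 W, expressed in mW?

1189.479 mW

In mW:
  9574 uW = 9574 × 10⁻³ mW = 9.574
  707600 uW = 707600 × 10⁻³ mW = 707.6
  0.4703 W = 0.4703 × 10³ mW = 470.3
  0.002005 W = 0.002005 × 10³ mW = 2.005
Sum: 9.574 + 707.6 + 470.3 + 2.005 = 1189.479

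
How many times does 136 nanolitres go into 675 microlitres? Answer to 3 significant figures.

(675 × 10⁻⁶) / (136 × 10⁻⁹) = 4.963 × 10³

4960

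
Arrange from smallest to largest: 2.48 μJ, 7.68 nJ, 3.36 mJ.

2.48 μJ = 0.00000248 J
7.68 nJ = 0.00000000768 J
3.36 mJ = 0.00336 J

7.68 nJ < 2.48 μJ < 3.36 mJ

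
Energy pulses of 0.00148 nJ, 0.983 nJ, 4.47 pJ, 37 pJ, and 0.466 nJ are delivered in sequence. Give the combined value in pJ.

1491.95 pJ

In pJ:
  0.00148 nJ = 0.00148 × 10^3 pJ = 1.48
  0.983 nJ = 0.983 × 10^3 pJ = 983
  4.47 pJ → 4.47
  37 pJ → 37
  0.466 nJ = 0.466 × 10^3 pJ = 466
Sum: 1.48 + 983 + 4.47 + 37 + 466 = 1491.95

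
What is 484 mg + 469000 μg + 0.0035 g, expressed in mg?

956.5 mg

In mg:
  484 mg → 484
  469000 μg = 469000 × 10⁻³ mg = 469
  0.0035 g = 0.0035 × 10³ mg = 3.5
Sum: 484 + 469 + 3.5 = 956.5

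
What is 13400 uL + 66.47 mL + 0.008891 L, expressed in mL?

In mL:
  13400 uL = 13400 × 10⁻³ mL = 13.4
  66.47 mL → 66.47
  0.008891 L = 0.008891 × 10³ mL = 8.891
Sum: 13.4 + 66.47 + 8.891 = 88.761

88.761 mL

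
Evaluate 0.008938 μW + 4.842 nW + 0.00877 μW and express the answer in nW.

In nW:
  0.008938 μW = 0.008938 × 10³ nW = 8.938
  4.842 nW → 4.842
  0.00877 μW = 0.00877 × 10³ nW = 8.77
Sum: 8.938 + 4.842 + 8.77 = 22.55

22.55 nW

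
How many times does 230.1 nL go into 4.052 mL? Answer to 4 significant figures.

(4.052 × 10⁻³) / (230.1 × 10⁻⁹) = 0.01761 × 10⁶

17610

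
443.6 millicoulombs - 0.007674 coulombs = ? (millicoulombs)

In millicoulombs:
  443.6 millicoulombs → 443.6
  0.007674 coulombs = 0.007674 × 10³ millicoulombs = 7.674
Difference: 443.6 - 7.674 = 435.926

435.926 millicoulombs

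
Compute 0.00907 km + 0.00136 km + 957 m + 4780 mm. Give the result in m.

In m:
  0.00907 km = 0.00907e3 m = 9.07
  0.00136 km = 0.00136e3 m = 1.36
  957 m → 957
  4780 mm = 4780e-3 m = 4.78
Sum: 9.07 + 1.36 + 957 + 4.78 = 972.21

972.21 m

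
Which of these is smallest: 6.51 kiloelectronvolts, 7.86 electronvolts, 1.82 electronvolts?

6.51 kiloelectronvolts = 6510 electronvolts
7.86 electronvolts = 7.86 electronvolts
1.82 electronvolts = 1.82 electronvolts

1.82 electronvolts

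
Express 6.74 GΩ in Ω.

6740000000 Ω

giga = 1e9, (no prefix) = 1e0; factor is 1e9.
6.74 × 1e9 = 6740000000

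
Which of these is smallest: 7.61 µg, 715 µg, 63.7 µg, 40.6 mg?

7.61 µg

7.61 µg = 0.00000761 g
715 µg = 0.000715 g
63.7 µg = 0.0000637 g
40.6 mg = 0.0406 g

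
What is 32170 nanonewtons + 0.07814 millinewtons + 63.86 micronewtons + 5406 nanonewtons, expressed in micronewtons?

In micronewtons:
  32170 nanonewtons = 32170e-3 micronewtons = 32.17
  0.07814 millinewtons = 0.07814e3 micronewtons = 78.14
  63.86 micronewtons → 63.86
  5406 nanonewtons = 5406e-3 micronewtons = 5.406
Sum: 32.17 + 78.14 + 63.86 + 5.406 = 179.576

179.576 micronewtons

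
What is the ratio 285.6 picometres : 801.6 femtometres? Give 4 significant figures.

(285.6e-12) / (801.6e-15) = 0.35629e3

356.3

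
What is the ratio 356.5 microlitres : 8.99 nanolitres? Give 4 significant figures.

39660

(356.5 × 10⁻⁶) / (8.99 × 10⁻⁹) = 39.655 × 10³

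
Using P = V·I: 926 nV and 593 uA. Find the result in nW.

0.549118 nW

926 × 10⁻⁹ × 593 × 10⁻⁶ = 549118 × 10⁻¹⁵ W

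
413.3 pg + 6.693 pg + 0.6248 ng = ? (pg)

In pg:
  413.3 pg → 413.3
  6.693 pg → 6.693
  0.6248 ng = 0.6248 × 10³ pg = 624.8
Sum: 413.3 + 6.693 + 624.8 = 1044.793

1044.793 pg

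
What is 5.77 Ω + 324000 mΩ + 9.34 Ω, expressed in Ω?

339.11 Ω

In Ω:
  5.77 Ω → 5.77
  324000 mΩ = 324000 × 10⁻³ Ω = 324
  9.34 Ω → 9.34
Sum: 5.77 + 324 + 9.34 = 339.11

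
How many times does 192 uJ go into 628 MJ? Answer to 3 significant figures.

(628 × 10^6) / (192 × 10^-6) = 3.271 × 10^12

3270000000000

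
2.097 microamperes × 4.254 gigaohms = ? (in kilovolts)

8.920638 kilovolts

2.097 × 10^-6 × 4.254 × 10^9 = 8.920638 × 10^3 V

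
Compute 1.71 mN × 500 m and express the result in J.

1.71 × 10^-3 × 500 = 855 × 10^-3 J

0.855 J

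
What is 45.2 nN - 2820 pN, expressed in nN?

In nN:
  45.2 nN → 45.2
  2820 pN = 2820 × 10^-3 nN = 2.82
Difference: 45.2 - 2.82 = 42.38

42.38 nN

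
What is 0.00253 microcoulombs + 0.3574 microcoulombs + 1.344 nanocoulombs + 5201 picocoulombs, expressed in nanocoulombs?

In nanocoulombs:
  0.00253 microcoulombs = 0.00253 × 10³ nanocoulombs = 2.53
  0.3574 microcoulombs = 0.3574 × 10³ nanocoulombs = 357.4
  1.344 nanocoulombs → 1.344
  5201 picocoulombs = 5201 × 10⁻³ nanocoulombs = 5.201
Sum: 2.53 + 357.4 + 1.344 + 5.201 = 366.475

366.475 nanocoulombs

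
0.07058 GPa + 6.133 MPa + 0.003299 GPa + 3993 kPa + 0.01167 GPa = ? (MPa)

In MPa:
  0.07058 GPa = 0.07058 × 10³ MPa = 70.58
  6.133 MPa → 6.133
  0.003299 GPa = 0.003299 × 10³ MPa = 3.299
  3993 kPa = 3993 × 10⁻³ MPa = 3.993
  0.01167 GPa = 0.01167 × 10³ MPa = 11.67
Sum: 70.58 + 6.133 + 3.299 + 3.993 + 11.67 = 95.675

95.675 MPa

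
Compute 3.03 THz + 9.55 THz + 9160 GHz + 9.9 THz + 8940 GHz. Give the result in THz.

In THz:
  3.03 THz → 3.03
  9.55 THz → 9.55
  9160 GHz = 9160 × 10⁻³ THz = 9.16
  9.9 THz → 9.9
  8940 GHz = 8940 × 10⁻³ THz = 8.94
Sum: 3.03 + 9.55 + 9.16 + 9.9 + 8.94 = 40.58

40.58 THz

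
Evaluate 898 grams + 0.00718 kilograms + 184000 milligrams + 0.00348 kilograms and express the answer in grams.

1092.66 grams

In grams:
  898 grams → 898
  0.00718 kilograms = 0.00718 × 10³ grams = 7.18
  184000 milligrams = 184000 × 10⁻³ grams = 184
  0.00348 kilograms = 0.00348 × 10³ grams = 3.48
Sum: 898 + 7.18 + 184 + 3.48 = 1092.66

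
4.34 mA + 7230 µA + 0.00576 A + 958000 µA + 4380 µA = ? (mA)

979.71 mA

In mA:
  4.34 mA → 4.34
  7230 µA = 7230e-3 mA = 7.23
  0.00576 A = 0.00576e3 mA = 5.76
  958000 µA = 958000e-3 mA = 958
  4380 µA = 4380e-3 mA = 4.38
Sum: 4.34 + 7.23 + 5.76 + 958 + 4.38 = 979.71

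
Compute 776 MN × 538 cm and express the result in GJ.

776 × 10⁶ × 538 × 10⁻² = 417488 × 10⁴ J

4.17488 GJ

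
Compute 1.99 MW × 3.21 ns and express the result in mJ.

6.3879 mJ

1.99 × 10⁶ × 3.21 × 10⁻⁹ = 6.3879 × 10⁻³ J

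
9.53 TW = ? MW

tera = 10¹², mega = 10⁶; factor is 10⁶.
9.53 × 10⁶ = 9530000

9530000 MW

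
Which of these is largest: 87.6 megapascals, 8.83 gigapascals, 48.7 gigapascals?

87.6 megapascals = 87600000 pascals
8.83 gigapascals = 8830000000 pascals
48.7 gigapascals = 48700000000 pascals

48.7 gigapascals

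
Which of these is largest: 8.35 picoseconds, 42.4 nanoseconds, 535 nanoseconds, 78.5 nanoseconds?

535 nanoseconds

8.35 picoseconds = 0.00000000000835 seconds
42.4 nanoseconds = 0.0000000424 seconds
535 nanoseconds = 0.000000535 seconds
78.5 nanoseconds = 0.0000000785 seconds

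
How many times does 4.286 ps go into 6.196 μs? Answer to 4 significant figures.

1446000

(6.196 × 10^-6) / (4.286 × 10^-12) = 1.4456 × 10^6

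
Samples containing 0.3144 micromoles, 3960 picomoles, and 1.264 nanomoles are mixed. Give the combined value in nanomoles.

319.624 nanomoles

In nanomoles:
  0.3144 micromoles = 0.3144 × 10^3 nanomoles = 314.4
  3960 picomoles = 3960 × 10^-3 nanomoles = 3.96
  1.264 nanomoles → 1.264
Sum: 314.4 + 3.96 + 1.264 = 319.624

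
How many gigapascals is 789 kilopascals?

0.000789 gigapascals

kilo = 10^3, giga = 10^9; factor is 10^-6.
789 × 10^-6 = 0.000789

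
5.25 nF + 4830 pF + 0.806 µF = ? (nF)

816.08 nF

In nF:
  5.25 nF → 5.25
  4830 pF = 4830e-3 nF = 4.83
  0.806 µF = 0.806e3 nF = 806
Sum: 5.25 + 4.83 + 806 = 816.08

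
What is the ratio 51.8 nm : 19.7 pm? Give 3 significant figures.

2630

(51.8 × 10⁻⁹) / (19.7 × 10⁻¹²) = 2.629 × 10³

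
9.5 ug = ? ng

9500 ng

micro = 10⁻⁶, nano = 10⁻⁹; factor is 10³.
9.5 × 10³ = 9500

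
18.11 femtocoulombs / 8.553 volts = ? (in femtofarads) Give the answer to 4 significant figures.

2.117 femtofarads

(18.11 × 10⁻¹⁵) / (8.553) = 2.11739 × 10⁻¹⁵ F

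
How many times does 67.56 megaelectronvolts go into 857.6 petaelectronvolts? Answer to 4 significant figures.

(857.6 × 10¹⁵) / (67.56 × 10⁶) = 12.694 × 10⁹

12690000000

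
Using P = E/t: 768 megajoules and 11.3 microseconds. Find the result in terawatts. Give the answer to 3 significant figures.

(768e6) / (11.3e-6) = 67.965e12 W

68.0 terawatts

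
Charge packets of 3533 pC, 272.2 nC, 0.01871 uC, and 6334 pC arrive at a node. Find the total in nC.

300.777 nC

In nC:
  3533 pC = 3533 × 10^-3 nC = 3.533
  272.2 nC → 272.2
  0.01871 uC = 0.01871 × 10^3 nC = 18.71
  6334 pC = 6334 × 10^-3 nC = 6.334
Sum: 3.533 + 272.2 + 18.71 + 6.334 = 300.777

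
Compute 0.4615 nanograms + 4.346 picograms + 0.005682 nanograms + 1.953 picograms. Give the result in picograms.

In picograms:
  0.4615 nanograms = 0.4615e3 picograms = 461.5
  4.346 picograms → 4.346
  0.005682 nanograms = 0.005682e3 picograms = 5.682
  1.953 picograms → 1.953
Sum: 461.5 + 4.346 + 5.682 + 1.953 = 473.481

473.481 picograms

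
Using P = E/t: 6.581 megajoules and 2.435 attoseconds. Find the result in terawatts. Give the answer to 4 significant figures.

(6.581 × 10^6) / (2.435 × 10^-18) = 2.70267 × 10^24 W

2703000000000 terawatts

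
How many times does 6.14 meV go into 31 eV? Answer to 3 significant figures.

5050

(31) / (6.14 × 10^-3) = 5.049 × 10^3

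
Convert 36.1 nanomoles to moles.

nano = 10⁻⁹, (no prefix) = 10⁰; factor is 10⁻⁹.
36.1 × 10⁻⁹ = 0.0000000361

0.0000000361 moles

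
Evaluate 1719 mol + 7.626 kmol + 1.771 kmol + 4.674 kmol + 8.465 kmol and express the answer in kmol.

24.255 kmol

In kmol:
  1719 mol = 1719 × 10^-3 kmol = 1.719
  7.626 kmol → 7.626
  1.771 kmol → 1.771
  4.674 kmol → 4.674
  8.465 kmol → 8.465
Sum: 1.719 + 7.626 + 1.771 + 4.674 + 8.465 = 24.255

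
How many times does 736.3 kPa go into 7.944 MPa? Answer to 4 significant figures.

10.79

(7.944 × 10^6) / (736.3 × 10^3) = 0.010789 × 10^3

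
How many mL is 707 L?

(no prefix) = 10^0, milli = 10^-3; factor is 10^3.
707 × 10^3 = 707000

707000 mL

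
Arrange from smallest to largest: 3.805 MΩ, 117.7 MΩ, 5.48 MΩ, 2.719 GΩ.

3.805 MΩ = 3805000 Ω
117.7 MΩ = 117700000 Ω
5.48 MΩ = 5480000 Ω
2.719 GΩ = 2719000000 Ω

3.805 MΩ < 5.48 MΩ < 117.7 MΩ < 2.719 GΩ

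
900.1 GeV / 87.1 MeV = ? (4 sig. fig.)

10330

(900.1 × 10⁹) / (87.1 × 10⁶) = 10.334 × 10³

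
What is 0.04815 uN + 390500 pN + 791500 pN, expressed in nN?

1230.15 nN

In nN:
  0.04815 uN = 0.04815 × 10^3 nN = 48.15
  390500 pN = 390500 × 10^-3 nN = 390.5
  791500 pN = 791500 × 10^-3 nN = 791.5
Sum: 48.15 + 390.5 + 791.5 = 1230.15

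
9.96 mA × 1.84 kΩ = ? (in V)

18.3264 V

9.96 × 10⁻³ × 1.84 × 10³ = 18.3264 V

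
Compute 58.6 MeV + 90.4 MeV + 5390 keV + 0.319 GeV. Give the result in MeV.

473.39 MeV

In MeV:
  58.6 MeV → 58.6
  90.4 MeV → 90.4
  5390 keV = 5390e-3 MeV = 5.39
  0.319 GeV = 0.319e3 MeV = 319
Sum: 58.6 + 90.4 + 5.39 + 319 = 473.39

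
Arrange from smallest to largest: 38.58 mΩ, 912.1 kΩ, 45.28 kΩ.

38.58 mΩ < 45.28 kΩ < 912.1 kΩ

38.58 mΩ = 0.03858 Ω
912.1 kΩ = 912100 Ω
45.28 kΩ = 45280 Ω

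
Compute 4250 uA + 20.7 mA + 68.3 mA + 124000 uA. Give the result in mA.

217.25 mA

In mA:
  4250 uA = 4250e-3 mA = 4.25
  20.7 mA → 20.7
  68.3 mA → 68.3
  124000 uA = 124000e-3 mA = 124
Sum: 4.25 + 20.7 + 68.3 + 124 = 217.25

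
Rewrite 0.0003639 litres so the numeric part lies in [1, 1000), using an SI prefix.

= 363.9 × 10^-6 litres; 10^-6 is micro.

363.9 microlitres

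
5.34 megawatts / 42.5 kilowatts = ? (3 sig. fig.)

126

(5.34 × 10⁶) / (42.5 × 10³) = 0.1256 × 10³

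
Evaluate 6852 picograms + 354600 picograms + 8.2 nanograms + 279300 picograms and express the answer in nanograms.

In nanograms:
  6852 picograms = 6852 × 10⁻³ nanograms = 6.852
  354600 picograms = 354600 × 10⁻³ nanograms = 354.6
  8.2 nanograms → 8.2
  279300 picograms = 279300 × 10⁻³ nanograms = 279.3
Sum: 6.852 + 354.6 + 8.2 + 279.3 = 648.952

648.952 nanograms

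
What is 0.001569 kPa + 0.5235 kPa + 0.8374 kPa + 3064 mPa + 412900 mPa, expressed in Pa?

1778.433 Pa

In Pa:
  0.001569 kPa = 0.001569 × 10^3 Pa = 1.569
  0.5235 kPa = 0.5235 × 10^3 Pa = 523.5
  0.8374 kPa = 0.8374 × 10^3 Pa = 837.4
  3064 mPa = 3064 × 10^-3 Pa = 3.064
  412900 mPa = 412900 × 10^-3 Pa = 412.9
Sum: 1.569 + 523.5 + 837.4 + 3.064 + 412.9 = 1778.433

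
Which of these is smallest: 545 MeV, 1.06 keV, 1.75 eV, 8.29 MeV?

1.75 eV

545 MeV = 545000000 eV
1.06 keV = 1060 eV
1.75 eV = 1.75 eV
8.29 MeV = 8290000 eV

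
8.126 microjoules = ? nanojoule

micro = 10^-6, nano = 10^-9; factor is 10^3.
8.126 × 10^3 = 8126

8126 nanojoules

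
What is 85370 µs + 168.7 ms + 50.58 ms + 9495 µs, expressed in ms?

314.145 ms

In ms:
  85370 µs = 85370e-3 ms = 85.37
  168.7 ms → 168.7
  50.58 ms → 50.58
  9495 µs = 9495e-3 ms = 9.495
Sum: 85.37 + 168.7 + 50.58 + 9.495 = 314.145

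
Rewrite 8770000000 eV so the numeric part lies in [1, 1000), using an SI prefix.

= 8.77 × 10^9 eV; 10^9 is giga.

8.77 GeV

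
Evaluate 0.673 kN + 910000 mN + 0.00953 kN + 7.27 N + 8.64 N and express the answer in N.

1608.44 N

In N:
  0.673 kN = 0.673 × 10^3 N = 673
  910000 mN = 910000 × 10^-3 N = 910
  0.00953 kN = 0.00953 × 10^3 N = 9.53
  7.27 N → 7.27
  8.64 N → 8.64
Sum: 673 + 910 + 9.53 + 7.27 + 8.64 = 1608.44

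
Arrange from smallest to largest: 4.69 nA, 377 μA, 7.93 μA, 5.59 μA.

4.69 nA = 0.00000000469 A
377 μA = 0.000377 A
7.93 μA = 0.00000793 A
5.59 μA = 0.00000559 A

4.69 nA < 5.59 μA < 7.93 μA < 377 μA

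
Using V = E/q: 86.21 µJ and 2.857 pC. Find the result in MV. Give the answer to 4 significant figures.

(86.21 × 10⁻⁶) / (2.857 × 10⁻¹²) = 30.175 × 10⁶ V

30.18 MV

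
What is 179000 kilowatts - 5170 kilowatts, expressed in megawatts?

173.83 megawatts

In megawatts:
  179000 kilowatts = 179000 × 10⁻³ megawatts = 179
  5170 kilowatts = 5170 × 10⁻³ megawatts = 5.17
Difference: 179 - 5.17 = 173.83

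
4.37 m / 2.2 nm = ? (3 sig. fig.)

(4.37) / (2.2 × 10⁻⁹) = 1.986 × 10⁹

1990000000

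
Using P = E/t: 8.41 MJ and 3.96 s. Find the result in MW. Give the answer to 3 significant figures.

(8.41 × 10⁶) / (3.96) = 2.1237 × 10⁶ W

2.12 MW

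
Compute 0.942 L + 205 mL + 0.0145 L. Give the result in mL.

1161.5 mL

In mL:
  0.942 L = 0.942 × 10^3 mL = 942
  205 mL → 205
  0.0145 L = 0.0145 × 10^3 mL = 14.5
Sum: 942 + 205 + 14.5 = 1161.5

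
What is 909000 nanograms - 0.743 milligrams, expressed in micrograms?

166 micrograms

In micrograms:
  909000 nanograms = 909000 × 10^-3 micrograms = 909
  0.743 milligrams = 0.743 × 10^3 micrograms = 743
Difference: 909 - 743 = 166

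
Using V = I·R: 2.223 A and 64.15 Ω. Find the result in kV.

2.223 × 64.15 = 142.60545 V

0.14260545 kV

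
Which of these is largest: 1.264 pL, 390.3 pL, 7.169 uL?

7.169 uL

1.264 pL = 0.000000000001264 L
390.3 pL = 0.0000000003903 L
7.169 uL = 0.000007169 L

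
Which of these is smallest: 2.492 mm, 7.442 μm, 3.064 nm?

2.492 mm = 0.002492 m
7.442 μm = 0.000007442 m
3.064 nm = 0.000000003064 m

3.064 nm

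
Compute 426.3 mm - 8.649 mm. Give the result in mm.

417.651 mm

In mm:
  426.3 mm → 426.3
  8.649 mm → 8.649
Difference: 426.3 - 8.649 = 417.651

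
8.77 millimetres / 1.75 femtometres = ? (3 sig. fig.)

5010000000000

(8.77e-3) / (1.75e-15) = 5.011e12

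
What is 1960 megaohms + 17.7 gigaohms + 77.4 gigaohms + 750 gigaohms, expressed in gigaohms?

847.06 gigaohms

In gigaohms:
  1960 megaohms = 1960 × 10^-3 gigaohms = 1.96
  17.7 gigaohms → 17.7
  77.4 gigaohms → 77.4
  750 gigaohms → 750
Sum: 1.96 + 17.7 + 77.4 + 750 = 847.06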